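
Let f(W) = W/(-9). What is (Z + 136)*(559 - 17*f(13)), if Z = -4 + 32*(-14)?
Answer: -1659632/9 ≈ -1.8440e+5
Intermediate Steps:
Z = -452 (Z = -4 - 448 = -452)
f(W) = -W/9 (f(W) = W*(-⅑) = -W/9)
(Z + 136)*(559 - 17*f(13)) = (-452 + 136)*(559 - (-17)*13/9) = -316*(559 - 17*(-13/9)) = -316*(559 + 221/9) = -316*5252/9 = -1659632/9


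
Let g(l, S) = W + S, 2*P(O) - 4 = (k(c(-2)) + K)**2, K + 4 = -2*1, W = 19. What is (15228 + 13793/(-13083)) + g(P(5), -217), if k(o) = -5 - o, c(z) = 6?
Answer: 196623697/13083 ≈ 15029.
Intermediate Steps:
K = -6 (K = -4 - 2*1 = -4 - 2 = -6)
P(O) = 293/2 (P(O) = 2 + ((-5 - 1*6) - 6)**2/2 = 2 + ((-5 - 6) - 6)**2/2 = 2 + (-11 - 6)**2/2 = 2 + (1/2)*(-17)**2 = 2 + (1/2)*289 = 2 + 289/2 = 293/2)
g(l, S) = 19 + S
(15228 + 13793/(-13083)) + g(P(5), -217) = (15228 + 13793/(-13083)) + (19 - 217) = (15228 + 13793*(-1/13083)) - 198 = (15228 - 13793/13083) - 198 = 199214131/13083 - 198 = 196623697/13083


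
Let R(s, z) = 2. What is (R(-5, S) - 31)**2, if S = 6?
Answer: 841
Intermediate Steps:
(R(-5, S) - 31)**2 = (2 - 31)**2 = (-29)**2 = 841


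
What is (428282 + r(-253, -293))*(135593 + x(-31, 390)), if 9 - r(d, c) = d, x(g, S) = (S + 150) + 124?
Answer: 58392119808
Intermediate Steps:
x(g, S) = 274 + S (x(g, S) = (150 + S) + 124 = 274 + S)
r(d, c) = 9 - d
(428282 + r(-253, -293))*(135593 + x(-31, 390)) = (428282 + (9 - 1*(-253)))*(135593 + (274 + 390)) = (428282 + (9 + 253))*(135593 + 664) = (428282 + 262)*136257 = 428544*136257 = 58392119808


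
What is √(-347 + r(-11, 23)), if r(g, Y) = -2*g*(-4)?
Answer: I*√435 ≈ 20.857*I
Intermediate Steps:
r(g, Y) = 8*g
√(-347 + r(-11, 23)) = √(-347 + 8*(-11)) = √(-347 - 88) = √(-435) = I*√435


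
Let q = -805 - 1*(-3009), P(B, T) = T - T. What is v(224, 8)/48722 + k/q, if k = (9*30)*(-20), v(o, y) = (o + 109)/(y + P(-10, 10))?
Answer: -526014117/214766576 ≈ -2.4492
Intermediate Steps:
P(B, T) = 0
v(o, y) = (109 + o)/y (v(o, y) = (o + 109)/(y + 0) = (109 + o)/y)
q = 2204 (q = -805 + 3009 = 2204)
k = -5400 (k = 270*(-20) = -5400)
v(224, 8)/48722 + k/q = ((109 + 224)/8)/48722 - 5400/2204 = ((⅛)*333)*(1/48722) - 5400*1/2204 = (333/8)*(1/48722) - 1350/551 = 333/389776 - 1350/551 = -526014117/214766576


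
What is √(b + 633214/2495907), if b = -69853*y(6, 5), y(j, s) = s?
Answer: I*√241751423605077543/831969 ≈ 590.99*I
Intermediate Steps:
b = -349265 (b = -69853*5 = -349265)
√(b + 633214/2495907) = √(-349265 + 633214/2495907) = √(-871732325141/2495907) = I*√241751423605077543/831969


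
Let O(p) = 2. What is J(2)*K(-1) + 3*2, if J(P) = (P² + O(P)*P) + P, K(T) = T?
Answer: -4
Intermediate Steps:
J(P) = P² + 3*P (J(P) = (P² + 2*P) + P = P² + 3*P)
J(2)*K(-1) + 3*2 = (2*(3 + 2))*(-1) + 3*2 = (2*5)*(-1) + 6 = 10*(-1) + 6 = -10 + 6 = -4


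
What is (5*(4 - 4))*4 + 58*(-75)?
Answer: -4350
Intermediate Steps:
(5*(4 - 4))*4 + 58*(-75) = (5*0)*4 - 4350 = 0*4 - 4350 = 0 - 4350 = -4350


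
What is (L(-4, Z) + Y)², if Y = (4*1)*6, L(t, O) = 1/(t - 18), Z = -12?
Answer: 277729/484 ≈ 573.82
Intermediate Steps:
L(t, O) = 1/(-18 + t)
Y = 24 (Y = 4*6 = 24)
(L(-4, Z) + Y)² = (1/(-18 - 4) + 24)² = (1/(-22) + 24)² = (-1/22 + 24)² = (527/22)² = 277729/484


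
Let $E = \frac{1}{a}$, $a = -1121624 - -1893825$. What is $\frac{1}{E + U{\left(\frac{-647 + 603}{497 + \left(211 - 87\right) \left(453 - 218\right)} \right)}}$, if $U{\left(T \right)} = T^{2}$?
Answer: $\frac{678264114373569}{2373332905} \approx 2.8579 \cdot 10^{5}$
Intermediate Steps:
$a = 772201$ ($a = -1121624 + 1893825 = 772201$)
$E = \frac{1}{772201} \approx 1.295 \cdot 10^{-6}$
$\frac{1}{E + U{\left(\frac{-647 + 603}{497 + \left(211 - 87\right) \left(453 - 218\right)} \right)}} = \frac{1}{\frac{1}{772201} + \left(\frac{-647 + 603}{497 + \left(211 - 87\right) \left(453 - 218\right)}\right)^{2}} = \frac{1}{\frac{1}{772201} + \left(- \frac{44}{497 + 124 \cdot 235}\right)^{2}} = \frac{1}{\frac{1}{772201} + \left(- \frac{44}{497 + 29140}\right)^{2}} = \frac{1}{\frac{1}{772201} + \left(- \frac{44}{29637}\right)^{2}} = \frac{1}{\frac{1}{772201} + \frac{1936}{878351769}} = \frac{1}{\frac{2373332905}{678264114373569}} = \frac{678264114373569}{2373332905}$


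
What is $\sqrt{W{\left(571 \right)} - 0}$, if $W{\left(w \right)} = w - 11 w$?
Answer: $i \sqrt{5710} \approx 75.565 i$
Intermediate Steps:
$W{\left(w \right)} = - 10 w$
$\sqrt{W{\left(571 \right)} - 0} = \sqrt{\left(-10\right) 571 - 0} = \sqrt{-5710 + 0} = \sqrt{-5710} = i \sqrt{5710}$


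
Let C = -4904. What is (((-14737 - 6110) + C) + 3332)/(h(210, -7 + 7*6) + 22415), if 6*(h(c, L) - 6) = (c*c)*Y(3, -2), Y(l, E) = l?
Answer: -22419/44471 ≈ -0.50413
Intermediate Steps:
h(c, L) = 6 + c²/2 (h(c, L) = 6 + ((c*c)*3)/6 = 6 + (c²*3)/6 = 6 + (3*c²)/6 = 6 + c²/2)
(((-14737 - 6110) + C) + 3332)/(h(210, -7 + 7*6) + 22415) = (((-14737 - 6110) - 4904) + 3332)/((6 + (½)*210²) + 22415) = ((-20847 - 4904) + 3332)/((6 + (½)*44100) + 22415) = (-25751 + 3332)/((6 + 22050) + 22415) = -22419/(22056 + 22415) = -22419/44471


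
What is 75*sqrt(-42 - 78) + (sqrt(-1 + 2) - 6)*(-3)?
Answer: 15 + 150*I*sqrt(30) ≈ 15.0 + 821.58*I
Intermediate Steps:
75*sqrt(-42 - 78) + (sqrt(-1 + 2) - 6)*(-3) = 75*sqrt(-120) + (sqrt(1) - 6)*(-3) = 75*(2*I*sqrt(30)) + (1 - 6)*(-3) = 150*I*sqrt(30) - 5*(-3) = 150*I*sqrt(30) + 15 = 15 + 150*I*sqrt(30)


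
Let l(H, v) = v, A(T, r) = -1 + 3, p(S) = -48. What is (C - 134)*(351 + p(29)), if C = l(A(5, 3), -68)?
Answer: -61206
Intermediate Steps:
A(T, r) = 2
C = -68
(C - 134)*(351 + p(29)) = (-68 - 134)*(351 - 48) = -202*303 = -61206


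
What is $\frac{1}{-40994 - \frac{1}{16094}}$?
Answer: $- \frac{16094}{659757437} \approx -2.4394 \cdot 10^{-5}$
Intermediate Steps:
$\frac{1}{-40994 - \frac{1}{16094}} = \frac{1}{- \frac{659757437}{16094}} = - \frac{16094}{659757437}$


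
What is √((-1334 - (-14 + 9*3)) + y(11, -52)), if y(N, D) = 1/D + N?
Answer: I*√903149/26 ≈ 36.552*I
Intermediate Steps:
y(N, D) = N + 1/D
√((-1334 - (-14 + 9*3)) + y(11, -52)) = √((-1334 - (-14 + 9*3)) + (11 + 1/(-52))) = √((-1334 - (-14 + 27)) + (11 - 1/52)) = √((-1334 - 1*13) + 571/52) = √((-1334 - 13) + 571/52) = √(-1347 + 571/52) = √(-69473/52) = I*√903149/26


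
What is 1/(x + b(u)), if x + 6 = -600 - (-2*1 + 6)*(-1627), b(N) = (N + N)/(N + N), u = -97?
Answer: 1/5903 ≈ 0.00016941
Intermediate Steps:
b(N) = 1 (b(N) = (2*N)/((2*N)) = (2*N)*(1/(2*N)) = 1)
x = 5902 (x = -6 + (-600 - (-2*1 + 6)*(-1627)) = -6 + (-600 - (-2 + 6)*(-1627)) = -6 + (-600 - 4*(-1627)) = -6 + (-600 - 1*(-6508)) = -6 + (-600 + 6508) = -6 + 5908 = 5902)
1/(x + b(u)) = 1/(5902 + 1) = 1/5903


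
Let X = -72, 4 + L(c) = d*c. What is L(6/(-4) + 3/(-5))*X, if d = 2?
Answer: 2952/5 ≈ 590.40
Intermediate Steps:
L(c) = -4 + 2*c
L(6/(-4) + 3/(-5))*X = (-4 + 2*(6/(-4) + 3/(-5)))*(-72) = (-4 + 2*(6*(-1/4) + 3*(-1/5)))*(-72) = (-4 + 2*(-3/2 - 3/5))*(-72) = (-4 + 2*(-21/10))*(-72) = (-4 - 21/5)*(-72) = -41/5*(-72) = 2952/5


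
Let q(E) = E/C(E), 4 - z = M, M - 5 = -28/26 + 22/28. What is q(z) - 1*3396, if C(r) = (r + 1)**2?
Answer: -9562842/2809 ≈ -3404.4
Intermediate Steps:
C(r) = (1 + r)**2
M = 857/182 (M = 5 + (-28/26 + 22/28) = 5 + (-28*1/26 + 22*(1/28)) = 5 + (-14/13 + 11/14) = 5 - 53/182 = 857/182 ≈ 4.7088)
z = -129/182 (z = 4 - 1*857/182 = 4 - 857/182 = -129/182 ≈ -0.70879)
q(E) = E/(1 + E)**2 (q(E) = E/((1 + E)**2) = E/(1 + E)**2)
q(z) - 1*3396 = -129/(182*(1 - 129/182)**2) - 1*3396 = -129/(182*(53/182)**2) - 3396 = -129/182*33124/2809 - 3396 = -23478/2809 - 3396 = -9562842/2809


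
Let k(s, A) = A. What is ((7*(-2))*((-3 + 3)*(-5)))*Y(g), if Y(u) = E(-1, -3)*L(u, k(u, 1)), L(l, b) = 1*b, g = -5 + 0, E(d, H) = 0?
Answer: 0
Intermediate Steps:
g = -5
L(l, b) = b
Y(u) = 0 (Y(u) = 0*1 = 0)
((7*(-2))*((-3 + 3)*(-5)))*Y(g) = ((7*(-2))*((-3 + 3)*(-5)))*0 = -0*(-5)*0 = -14*0*0 = 0*0 = 0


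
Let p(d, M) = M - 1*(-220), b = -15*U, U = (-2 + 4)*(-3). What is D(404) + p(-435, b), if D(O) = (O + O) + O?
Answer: 1522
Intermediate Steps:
D(O) = 3*O (D(O) = 2*O + O = 3*O)
U = -6 (U = 2*(-3) = -6)
b = 90 (b = -15*(-6) = 90)
p(d, M) = 220 + M (p(d, M) = M + 220 = 220 + M)
D(404) + p(-435, b) = 3*404 + (220 + 90) = 1212 + 310 = 1522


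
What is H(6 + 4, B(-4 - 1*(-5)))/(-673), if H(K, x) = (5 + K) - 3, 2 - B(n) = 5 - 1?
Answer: -12/673 ≈ -0.017831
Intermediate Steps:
B(n) = -2 (B(n) = 2 - (5 - 1) = 2 - 1*4 = 2 - 4 = -2)
H(K, x) = 2 + K
H(6 + 4, B(-4 - 1*(-5)))/(-673) = (2 + (6 + 4))/(-673) = -(2 + 10)/673 = -1/673*12 = -12/673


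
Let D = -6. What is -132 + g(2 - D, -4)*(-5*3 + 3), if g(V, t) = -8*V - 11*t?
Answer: 108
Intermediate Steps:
g(V, t) = -11*t - 8*V
-132 + g(2 - D, -4)*(-5*3 + 3) = -132 + (-11*(-4) - 8*(2 - 1*(-6)))*(-5*3 + 3) = -132 + (44 - 8*(2 + 6))*(-15 + 3) = -132 + (44 - 8*8)*(-12) = -132 + (44 - 64)*(-12) = -132 - 20*(-12) = -132 + 240 = 108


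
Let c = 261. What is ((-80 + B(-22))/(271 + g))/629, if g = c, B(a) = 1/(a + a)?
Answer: -503/2103376 ≈ -0.00023914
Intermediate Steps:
B(a) = 1/(2*a)
g = 261
((-80 + B(-22))/(271 + g))/629 = ((-80 + (1/2)/(-22))/(271 + 261))/629 = ((-80 + (1/2)*(-1/22))/532)*(1/629) = ((-80 - 1/44)*(1/532))*(1/629) = -3521/44*1/532*(1/629) = -503/3344*1/629 = -503/2103376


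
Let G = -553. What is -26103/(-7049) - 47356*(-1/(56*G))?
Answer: 16948045/7796194 ≈ 2.1739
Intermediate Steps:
-26103/(-7049) - 47356*(-1/(56*G)) = -26103/(-7049) - 47356/((-56*(-553))) = -26103*(-1/7049) - 47356/30968 = 3729/1007 - 47356*1/30968 = 3729/1007 - 11839/7742 = 16948045/7796194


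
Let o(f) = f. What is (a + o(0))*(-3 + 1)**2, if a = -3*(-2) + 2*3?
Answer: 48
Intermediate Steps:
a = 12 (a = 6 + 6 = 12)
(a + o(0))*(-3 + 1)**2 = (12 + 0)*(-3 + 1)**2 = 12*(-2)**2 = 12*4 = 48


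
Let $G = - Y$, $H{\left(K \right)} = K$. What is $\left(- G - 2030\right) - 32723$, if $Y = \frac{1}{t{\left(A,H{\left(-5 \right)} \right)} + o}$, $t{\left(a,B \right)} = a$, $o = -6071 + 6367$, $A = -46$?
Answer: $- \frac{8688249}{250} \approx -34753.0$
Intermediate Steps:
$o = 296$
$Y = \frac{1}{250}$ ($Y = \frac{1}{-46 + 296} = \frac{1}{250} \approx 0.004$)
$G = - \frac{1}{250}$ ($G = \left(-1\right) \frac{1}{250} = - \frac{1}{250} \approx -0.004$)
$\left(- G - 2030\right) - 32723 = \left(\left(-1\right) \left(- \frac{1}{250}\right) - 2030\right) - 32723 = \left(\frac{1}{250} - 2030\right) - 32723 = - \frac{507499}{250} - 32723 = - \frac{8688249}{250}$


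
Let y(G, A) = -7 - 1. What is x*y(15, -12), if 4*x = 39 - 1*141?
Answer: 204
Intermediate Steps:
y(G, A) = -8
x = -51/2 (x = (39 - 1*141)/4 = (39 - 141)/4 = (1/4)*(-102) = -51/2 ≈ -25.500)
x*y(15, -12) = -51/2*(-8) = 204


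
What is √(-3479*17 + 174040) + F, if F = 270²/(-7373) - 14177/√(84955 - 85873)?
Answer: -72900/7373 + √114897 + 14177*I*√102/306 ≈ 329.08 + 467.91*I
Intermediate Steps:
F = -72900/7373 + 14177*I*√102/306 (F = 72900*(-1/7373) - 14177*(-I*√102/306) = -72900/7373 - 14177*(-I*√102/306) = -72900/7373 - (-14177)*I*√102/306 = -72900/7373 + 14177*I*√102/306 ≈ -9.8874 + 467.91*I)
√(-3479*17 + 174040) + F = √(-3479*17 + 174040) + (-72900/7373 + 14177*I*√102/306) = √(-59143 + 174040) + (-72900/7373 + 14177*I*√102/306) = √114897 + (-72900/7373 + 14177*I*√102/306) = -72900/7373 + √114897 + 14177*I*√102/306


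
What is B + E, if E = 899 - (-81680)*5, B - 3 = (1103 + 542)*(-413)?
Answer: -270083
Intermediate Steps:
B = -679382 (B = 3 + (1103 + 542)*(-413) = 3 + 1645*(-413) = 3 - 679385 = -679382)
E = 409299 (E = 899 - 1021*(-400) = 899 + 408400 = 409299)
B + E = -679382 + 409299 = -270083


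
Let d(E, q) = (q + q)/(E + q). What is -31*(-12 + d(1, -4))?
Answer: 868/3 ≈ 289.33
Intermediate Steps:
d(E, q) = 2*q/(E + q) (d(E, q) = (2*q)/(E + q) = 2*q/(E + q))
-31*(-12 + d(1, -4)) = -31*(-12 + 2*(-4)/(1 - 4)) = -31*(-12 + 2*(-4)/(-3)) = -31*(-12 + 2*(-4)*(-⅓)) = -31*(-12 + 8/3) = -31*(-28/3) = 868/3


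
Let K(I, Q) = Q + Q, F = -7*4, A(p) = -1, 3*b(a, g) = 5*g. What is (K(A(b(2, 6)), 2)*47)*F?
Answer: -5264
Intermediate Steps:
b(a, g) = 5*g/3 (b(a, g) = (5*g)/3 = 5*g/3)
F = -28
K(I, Q) = 2*Q
(K(A(b(2, 6)), 2)*47)*F = ((2*2)*47)*(-28) = (4*47)*(-28) = 188*(-28) = -5264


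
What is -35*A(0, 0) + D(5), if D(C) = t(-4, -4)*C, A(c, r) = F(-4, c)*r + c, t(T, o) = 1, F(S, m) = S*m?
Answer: 5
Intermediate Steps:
A(c, r) = c - 4*c*r (A(c, r) = (-4*c)*r + c = -4*c*r + c = c - 4*c*r)
D(C) = C (D(C) = 1*C = C)
-35*A(0, 0) + D(5) = -0*(1 - 4*0) + 5 = -0*(1 + 0) + 5 = -0 + 5 = -35*0 + 5 = 0 + 5 = 5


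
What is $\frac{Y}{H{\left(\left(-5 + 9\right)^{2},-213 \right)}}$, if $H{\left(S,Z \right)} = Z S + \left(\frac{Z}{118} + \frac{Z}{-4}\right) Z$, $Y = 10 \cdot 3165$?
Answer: $- \frac{2489800}{1130107} \approx -2.2032$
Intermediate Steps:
$Y = 31650$
$H{\left(S,Z \right)} = - \frac{57 Z^{2}}{236} + S Z$ ($H{\left(S,Z \right)} = S Z + \left(Z \frac{1}{118} + Z \left(- \frac{1}{4}\right)\right) Z = S Z + \left(\frac{Z}{118} - \frac{Z}{4}\right) Z = S Z + - \frac{57 Z}{236} Z = S Z - \frac{57 Z^{2}}{236} = - \frac{57 Z^{2}}{236} + S Z$)
$\frac{Y}{H{\left(\left(-5 + 9\right)^{2},-213 \right)}} = \frac{31650}{\frac{1}{236} \left(-213\right) \left(\left(-57\right) \left(-213\right) + 236 \left(-5 + 9\right)^{2}\right)} = \frac{31650}{\frac{1}{236} \left(-213\right) \left(12141 + 236 \cdot 4^{2}\right)} = \frac{31650}{\frac{1}{236} \left(-213\right) \left(12141 + 236 \cdot 16\right)} = \frac{31650}{\frac{1}{236} \left(-213\right) \left(12141 + 3776\right)} = \frac{31650}{\frac{1}{236} \left(-213\right) 15917} = \frac{31650}{- \frac{3390321}{236}} = 31650 \left(- \frac{236}{3390321}\right) = - \frac{2489800}{1130107}$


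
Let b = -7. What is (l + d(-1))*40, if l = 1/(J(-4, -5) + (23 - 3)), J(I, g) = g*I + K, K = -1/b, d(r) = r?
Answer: -10960/281 ≈ -39.004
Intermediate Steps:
K = 1/7 (K = -1/(-7) = -1*(-1/7) = 1/7 ≈ 0.14286)
J(I, g) = 1/7 + I*g (J(I, g) = g*I + 1/7 = I*g + 1/7 = 1/7 + I*g)
l = 7/281 (l = 1/((1/7 - 4*(-5)) + (23 - 3)) = 1/((1/7 + 20) + 20) = 1/(141/7 + 20) = 1/(281/7) = 7/281 ≈ 0.024911)
(l + d(-1))*40 = (7/281 - 1)*40 = -274/281*40 = -10960/281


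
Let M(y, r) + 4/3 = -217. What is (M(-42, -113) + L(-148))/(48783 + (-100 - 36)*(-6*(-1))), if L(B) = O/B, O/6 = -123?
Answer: -47363/10648674 ≈ -0.0044478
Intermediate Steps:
M(y, r) = -655/3 (M(y, r) = -4/3 - 217 = -655/3)
O = -738 (O = 6*(-123) = -738)
L(B) = -738/B
(M(-42, -113) + L(-148))/(48783 + (-100 - 36)*(-6*(-1))) = (-655/3 - 738/(-148))/(48783 + (-100 - 36)*(-6*(-1))) = (-655/3 - 738*(-1/148))/(48783 - 136*6) = (-655/3 + 369/74)/(48783 - 816) = -47363/222/47967 = -47363/222*1/47967 = -47363/10648674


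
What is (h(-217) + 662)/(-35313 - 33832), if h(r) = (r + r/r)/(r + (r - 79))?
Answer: -12586/1313755 ≈ -0.0095802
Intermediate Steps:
h(r) = (1 + r)/(-79 + 2*r) (h(r) = (r + 1)/(r + (-79 + r)) = (1 + r)/(-79 + 2*r))
(h(-217) + 662)/(-35313 - 33832) = ((1 - 217)/(-79 + 2*(-217)) + 662)/(-35313 - 33832) = (-216/(-79 - 434) + 662)/(-69145) = (-216/(-513) + 662)*(-1/69145) = (-1/513*(-216) + 662)*(-1/69145) = (8/19 + 662)*(-1/69145) = (12586/19)*(-1/69145) = -12586/1313755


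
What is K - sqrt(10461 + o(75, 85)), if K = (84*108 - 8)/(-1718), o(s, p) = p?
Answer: -4532/859 - sqrt(10546) ≈ -107.97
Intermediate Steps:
K = -4532/859 (K = (9072 - 8)*(-1/1718) = 9064*(-1/1718) = -4532/859 ≈ -5.2759)
K - sqrt(10461 + o(75, 85)) = -4532/859 - sqrt(10461 + 85) = -4532/859 - sqrt(10546)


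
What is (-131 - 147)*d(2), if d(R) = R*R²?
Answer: -2224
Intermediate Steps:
d(R) = R³
(-131 - 147)*d(2) = (-131 - 147)*2³ = -278*8 = -2224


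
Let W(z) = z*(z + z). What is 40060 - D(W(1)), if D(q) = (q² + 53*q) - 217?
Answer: 40167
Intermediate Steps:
W(z) = 2*z² (W(z) = z*(2*z) = 2*z²)
D(q) = -217 + q² + 53*q
40060 - D(W(1)) = 40060 - (-217 + (2*1²)² + 53*(2*1²)) = 40060 - (-217 + (2*1)² + 53*(2*1)) = 40060 - (-217 + 2² + 53*2) = 40060 - (-217 + 4 + 106) = 40060 - 1*(-107) = 40060 + 107 = 40167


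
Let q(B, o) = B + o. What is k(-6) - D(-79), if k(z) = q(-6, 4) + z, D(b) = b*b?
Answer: -6249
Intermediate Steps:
D(b) = b²
k(z) = -2 + z (k(z) = (-6 + 4) + z = -2 + z)
k(-6) - D(-79) = (-2 - 6) - 1*(-79)² = -8 - 1*6241 = -8 - 6241 = -6249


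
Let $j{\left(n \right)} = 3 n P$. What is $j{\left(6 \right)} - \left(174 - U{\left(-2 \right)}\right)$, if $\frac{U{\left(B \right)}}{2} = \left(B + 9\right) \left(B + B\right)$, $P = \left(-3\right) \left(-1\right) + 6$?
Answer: $-68$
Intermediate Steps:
$P = 9$ ($P = 3 + 6 = 9$)
$U{\left(B \right)} = 4 B \left(9 + B\right)$ ($U{\left(B \right)} = 2 \left(B + 9\right) \left(B + B\right) = 2 \left(9 + B\right) 2 B = 2 \cdot 2 B \left(9 + B\right) = 4 B \left(9 + B\right)$)
$j{\left(n \right)} = 27 n$ ($j{\left(n \right)} = 3 n 9 = 27 n$)
$j{\left(6 \right)} - \left(174 - U{\left(-2 \right)}\right) = 27 \cdot 6 - \left(174 - 4 \left(-2\right) \left(9 - 2\right)\right) = 162 - \left(174 - 4 \left(-2\right) 7\right) = 162 - \left(174 - -56\right) = 162 - \left(174 + 56\right) = 162 - 230 = -68$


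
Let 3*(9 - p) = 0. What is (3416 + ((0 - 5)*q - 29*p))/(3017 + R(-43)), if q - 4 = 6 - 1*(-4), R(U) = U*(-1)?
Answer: 617/612 ≈ 1.0082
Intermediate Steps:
p = 9 (p = 9 - 1/3*0 = 9 + 0 = 9)
R(U) = -U
q = 14 (q = 4 + (6 - 1*(-4)) = 4 + (6 + 4) = 4 + 10 = 14)
(3416 + ((0 - 5)*q - 29*p))/(3017 + R(-43)) = (3416 + ((0 - 5)*14 - 29*9))/(3017 - 1*(-43)) = (3416 + (-5*14 - 261))/(3017 + 43) = (3416 + (-70 - 261))/3060 = (3416 - 331)*(1/3060) = 3085*(1/3060) = 617/612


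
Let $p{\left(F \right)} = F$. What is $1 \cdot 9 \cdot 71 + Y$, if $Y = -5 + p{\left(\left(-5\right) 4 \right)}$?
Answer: $614$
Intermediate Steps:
$Y = -25$ ($Y = -5 - 20 = -25$)
$1 \cdot 9 \cdot 71 + Y = 1 \cdot 9 \cdot 71 - 25 = 9 \cdot 71 - 25 = 639 - 25 = 614$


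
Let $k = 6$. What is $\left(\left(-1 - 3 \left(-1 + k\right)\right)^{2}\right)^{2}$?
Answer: $65536$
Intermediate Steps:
$\left(\left(-1 - 3 \left(-1 + k\right)\right)^{2}\right)^{2} = \left(\left(-1 - 3 \left(-1 + 6\right)\right)^{2}\right)^{2} = \left(\left(-1 - 15\right)^{2}\right)^{2} = \left(\left(-16\right)^{2}\right)^{2} = 256^{2} = 65536$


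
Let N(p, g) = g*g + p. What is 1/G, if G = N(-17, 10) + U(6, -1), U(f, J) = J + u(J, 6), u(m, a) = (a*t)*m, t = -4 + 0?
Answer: 1/106 ≈ 0.0094340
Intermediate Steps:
t = -4
u(m, a) = -4*a*m (u(m, a) = (a*(-4))*m = (-4*a)*m = -4*a*m)
U(f, J) = -23*J (U(f, J) = J - 4*6*J = J - 24*J = -23*J)
N(p, g) = p + g**2 (N(p, g) = g**2 + p = p + g**2)
G = 106 (G = (-17 + 10**2) - 23*(-1) = (-17 + 100) + 23 = 83 + 23 = 106)
1/G = 1/106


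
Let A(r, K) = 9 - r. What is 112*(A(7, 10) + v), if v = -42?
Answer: -4480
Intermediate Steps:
112*(A(7, 10) + v) = 112*((9 - 1*7) - 42) = 112*((9 - 7) - 42) = 112*(2 - 42) = 112*(-40) = -4480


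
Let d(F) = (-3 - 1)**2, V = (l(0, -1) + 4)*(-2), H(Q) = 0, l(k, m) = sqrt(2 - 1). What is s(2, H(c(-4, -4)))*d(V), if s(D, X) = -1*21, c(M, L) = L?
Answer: -336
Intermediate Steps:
l(k, m) = 1 (l(k, m) = sqrt(1) = 1)
s(D, X) = -21
V = -10 (V = (1 + 4)*(-2) = 5*(-2) = -10)
d(F) = 16 (d(F) = (-4)**2 = 16)
s(2, H(c(-4, -4)))*d(V) = -21*16 = -336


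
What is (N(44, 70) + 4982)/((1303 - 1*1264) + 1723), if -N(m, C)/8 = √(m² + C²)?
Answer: 2491/881 - 8*√1709/881 ≈ 2.4521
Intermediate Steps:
N(m, C) = -8*√(C² + m²) (N(m, C) = -8*√(m² + C²) = -8*√(C² + m²))
(N(44, 70) + 4982)/((1303 - 1*1264) + 1723) = (-8*√(70² + 44²) + 4982)/((1303 - 1*1264) + 1723) = (-8*√(4900 + 1936) + 4982)/((1303 - 1264) + 1723) = (-16*√1709 + 4982)/(39 + 1723) = (-16*√1709 + 4982)/1762 = (-16*√1709 + 4982)*(1/1762) = (4982 - 16*√1709)*(1/1762) = 2491/881 - 8*√1709/881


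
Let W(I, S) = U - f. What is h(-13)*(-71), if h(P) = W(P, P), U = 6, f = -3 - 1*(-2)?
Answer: -497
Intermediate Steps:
f = -1 (f = -3 + 2 = -1)
W(I, S) = 7 (W(I, S) = 6 - 1*(-1) = 6 + 1 = 7)
h(P) = 7
h(-13)*(-71) = 7*(-71) = -497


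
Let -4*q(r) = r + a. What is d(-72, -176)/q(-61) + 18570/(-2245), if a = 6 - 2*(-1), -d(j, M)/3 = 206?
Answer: -1306770/23797 ≈ -54.913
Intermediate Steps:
d(j, M) = -618 (d(j, M) = -3*206 = -618)
a = 8 (a = 6 + 2 = 8)
q(r) = -2 - r/4 (q(r) = -(r + 8)/4 = -(8 + r)/4 = -2 - r/4)
d(-72, -176)/q(-61) + 18570/(-2245) = -618/(-2 - 1/4*(-61)) + 18570/(-2245) = -618/(-2 + 61/4) + 18570*(-1/2245) = -618/53/4 - 3714/449 = -618*4/53 - 3714/449 = -2472/53 - 3714/449 = -1306770/23797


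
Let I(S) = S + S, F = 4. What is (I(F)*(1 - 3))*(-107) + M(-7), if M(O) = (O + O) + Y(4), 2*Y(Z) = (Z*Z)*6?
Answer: 1746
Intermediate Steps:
Y(Z) = 3*Z² (Y(Z) = ((Z*Z)*6)/2 = (Z²*6)/2 = (6*Z²)/2 = 3*Z²)
I(S) = 2*S
M(O) = 48 + 2*O (M(O) = (O + O) + 3*4² = 2*O + 3*16 = 2*O + 48 = 48 + 2*O)
(I(F)*(1 - 3))*(-107) + M(-7) = ((2*4)*(1 - 3))*(-107) + (48 + 2*(-7)) = (8*(-2))*(-107) + (48 - 14) = -16*(-107) + 34 = 1712 + 34 = 1746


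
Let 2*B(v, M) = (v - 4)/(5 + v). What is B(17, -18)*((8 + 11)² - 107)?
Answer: 1651/22 ≈ 75.045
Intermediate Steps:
B(v, M) = (-4 + v)/(2*(5 + v)) (B(v, M) = ((v - 4)/(5 + v))/2 = ((-4 + v)/(5 + v))/2 = (-4 + v)/(2*(5 + v)))
B(17, -18)*((8 + 11)² - 107) = ((-4 + 17)/(2*(5 + 17)))*((8 + 11)² - 107) = ((½)*13/22)*(19² - 107) = ((½)*(1/22)*13)*(361 - 107) = (13/44)*254 = 1651/22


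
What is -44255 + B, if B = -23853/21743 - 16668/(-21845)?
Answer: -1236483190258/27939755 ≈ -44255.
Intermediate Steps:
B = -9332733/27939755 (B = -23853*1/21743 - 16668*(-1/21845) = -23853/21743 + 16668/21845 = -9332733/27939755 ≈ -0.33403)
-44255 + B = -44255 - 9332733/27939755 = -1236483190258/27939755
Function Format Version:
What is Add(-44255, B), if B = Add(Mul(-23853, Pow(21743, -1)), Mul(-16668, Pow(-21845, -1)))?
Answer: Rational(-1236483190258, 27939755) ≈ -44255.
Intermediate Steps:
B = Rational(-9332733, 27939755) (B = Add(Mul(-23853, Rational(1, 21743)), Mul(-16668, Rational(-1, 21845))) = Add(Rational(-23853, 21743), Rational(16668, 21845)) = Rational(-9332733, 27939755) ≈ -0.33403)
Add(-44255, B) = Add(-44255, Rational(-9332733, 27939755)) = Rational(-1236483190258, 27939755)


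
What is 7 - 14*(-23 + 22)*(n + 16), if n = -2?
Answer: 203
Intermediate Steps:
7 - 14*(-23 + 22)*(n + 16) = 7 - 14*(-23 + 22)*(-2 + 16) = 7 - (-14)*14 = 7 - 14*(-14) = 7 + 196 = 203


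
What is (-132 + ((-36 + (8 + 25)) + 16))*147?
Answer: -17493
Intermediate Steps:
(-132 + ((-36 + (8 + 25)) + 16))*147 = (-132 + ((-36 + 33) + 16))*147 = (-132 + (-3 + 16))*147 = (-132 + 13)*147 = -119*147 = -17493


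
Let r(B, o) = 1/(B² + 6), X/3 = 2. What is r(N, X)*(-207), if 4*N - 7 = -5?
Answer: -828/25 ≈ -33.120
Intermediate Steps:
N = ½ (N = 7/4 + (¼)*(-5) = 7/4 - 5/4 = ½ ≈ 0.50000)
X = 6 (X = 3*2 = 6)
r(B, o) = 1/(6 + B²)
r(N, X)*(-207) = -207/(6 + (½)²) = -207/(6 + ¼) = -207/(25/4) = (4/25)*(-207) = -828/25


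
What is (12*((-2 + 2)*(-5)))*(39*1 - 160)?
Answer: 0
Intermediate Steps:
(12*((-2 + 2)*(-5)))*(39*1 - 160) = (12*(0*(-5)))*(39 - 160) = (12*0)*(-121) = 0*(-121) = 0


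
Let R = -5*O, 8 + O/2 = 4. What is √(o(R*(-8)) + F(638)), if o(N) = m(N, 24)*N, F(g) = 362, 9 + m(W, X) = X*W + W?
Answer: √2563242 ≈ 1601.0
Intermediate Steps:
O = -8 (O = -16 + 2*4 = -16 + 8 = -8)
m(W, X) = -9 + W + W*X (m(W, X) = -9 + (X*W + W) = -9 + (W*X + W) = -9 + (W + W*X) = -9 + W + W*X)
R = 40 (R = -5*(-8) = 40)
o(N) = N*(-9 + 25*N) (o(N) = (-9 + N + N*24)*N = (-9 + N + 24*N)*N = (-9 + 25*N)*N = N*(-9 + 25*N))
√(o(R*(-8)) + F(638)) = √((40*(-8))*(-9 + 25*(40*(-8))) + 362) = √(-320*(-9 + 25*(-320)) + 362) = √(-320*(-9 - 8000) + 362) = √(-320*(-8009) + 362) = √(2562880 + 362) = √2563242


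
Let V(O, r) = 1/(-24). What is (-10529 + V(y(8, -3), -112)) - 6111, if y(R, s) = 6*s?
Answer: -399361/24 ≈ -16640.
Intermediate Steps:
V(O, r) = -1/24
(-10529 + V(y(8, -3), -112)) - 6111 = (-10529 - 1/24) - 6111 = -252697/24 - 6111 = -399361/24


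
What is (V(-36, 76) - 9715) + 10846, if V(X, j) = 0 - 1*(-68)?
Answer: 1199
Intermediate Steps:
V(X, j) = 68 (V(X, j) = 0 + 68 = 68)
(V(-36, 76) - 9715) + 10846 = (68 - 9715) + 10846 = -9647 + 10846 = 1199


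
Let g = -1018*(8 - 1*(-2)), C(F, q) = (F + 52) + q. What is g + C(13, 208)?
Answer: -9907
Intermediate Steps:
C(F, q) = 52 + F + q (C(F, q) = (52 + F) + q = 52 + F + q)
g = -10180 (g = -1018*(8 + 2) = -1018*10 = -10180)
g + C(13, 208) = -10180 + (52 + 13 + 208) = -10180 + 273 = -9907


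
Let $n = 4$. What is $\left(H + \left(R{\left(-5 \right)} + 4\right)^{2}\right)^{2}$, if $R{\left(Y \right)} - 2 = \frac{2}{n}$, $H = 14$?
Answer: $\frac{50625}{16} \approx 3164.1$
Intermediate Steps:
$R{\left(Y \right)} = \frac{5}{2}$ ($R{\left(Y \right)} = 2 + \frac{2}{4} = 2 + 2 \cdot \frac{1}{4} = 2 + \frac{1}{2} = \frac{5}{2}$)
$\left(H + \left(R{\left(-5 \right)} + 4\right)^{2}\right)^{2} = \left(14 + \left(\frac{5}{2} + 4\right)^{2}\right)^{2} = \left(14 + \left(\frac{13}{2}\right)^{2}\right)^{2} = \left(14 + \frac{169}{4}\right)^{2} = \left(\frac{225}{4}\right)^{2} = \frac{50625}{16}$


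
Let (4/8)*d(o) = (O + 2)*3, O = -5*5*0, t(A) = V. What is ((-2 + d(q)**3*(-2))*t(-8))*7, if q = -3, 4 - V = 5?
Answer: 24206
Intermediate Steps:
V = -1 (V = 4 - 1*5 = 4 - 5 = -1)
t(A) = -1
O = 0 (O = -25*0 = 0)
d(o) = 12 (d(o) = 2*((0 + 2)*3) = 2*(2*3) = 2*6 = 12)
((-2 + d(q)**3*(-2))*t(-8))*7 = ((-2 + 12**3*(-2))*(-1))*7 = ((-2 + 1728*(-2))*(-1))*7 = ((-2 - 3456)*(-1))*7 = -3458*(-1)*7 = 3458*7 = 24206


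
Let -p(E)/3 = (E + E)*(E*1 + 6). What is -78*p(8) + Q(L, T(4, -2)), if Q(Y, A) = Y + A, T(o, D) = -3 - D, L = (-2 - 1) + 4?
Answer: 52416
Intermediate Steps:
L = 1 (L = -3 + 4 = 1)
p(E) = -6*E*(6 + E) (p(E) = -3*(E + E)*(E*1 + 6) = -3*2*E*(E + 6) = -3*2*E*(6 + E) = -6*E*(6 + E))
Q(Y, A) = A + Y
-78*p(8) + Q(L, T(4, -2)) = -(-468)*8*(6 + 8) + ((-3 - 1*(-2)) + 1) = -(-468)*8*14 + ((-3 + 2) + 1) = -78*(-672) + (-1 + 1) = 52416 + 0 = 52416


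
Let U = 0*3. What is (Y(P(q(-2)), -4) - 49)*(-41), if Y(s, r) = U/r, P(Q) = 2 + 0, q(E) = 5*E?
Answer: 2009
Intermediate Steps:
P(Q) = 2
U = 0
Y(s, r) = 0 (Y(s, r) = 0/r = 0)
(Y(P(q(-2)), -4) - 49)*(-41) = (0 - 49)*(-41) = -49*(-41) = 2009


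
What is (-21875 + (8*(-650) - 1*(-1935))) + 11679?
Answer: -13461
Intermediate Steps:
(-21875 + (8*(-650) - 1*(-1935))) + 11679 = (-21875 + (-5200 + 1935)) + 11679 = (-21875 - 3265) + 11679 = -25140 + 11679 = -13461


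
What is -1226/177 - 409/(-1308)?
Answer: -170135/25724 ≈ -6.6139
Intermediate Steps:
-1226/177 - 409/(-1308) = -1226*1/177 - 409*(-1/1308) = -1226/177 + 409/1308 = -170135/25724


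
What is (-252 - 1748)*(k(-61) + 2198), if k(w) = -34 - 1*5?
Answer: -4318000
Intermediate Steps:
k(w) = -39 (k(w) = -34 - 5 = -39)
(-252 - 1748)*(k(-61) + 2198) = (-252 - 1748)*(-39 + 2198) = -2000*2159 = -4318000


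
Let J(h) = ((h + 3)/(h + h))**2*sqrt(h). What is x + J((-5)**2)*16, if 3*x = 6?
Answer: 3386/125 ≈ 27.088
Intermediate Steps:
x = 2 (x = (1/3)*6 = 2)
J(h) = (3 + h)**2/(4*h**(3/2)) (J(h) = ((3 + h)/((2*h)))**2*sqrt(h) = ((3 + h)*(1/(2*h)))**2*sqrt(h) = ((3 + h)/(2*h))**2*sqrt(h) = ((3 + h)**2/(4*h**2))*sqrt(h) = (3 + h)**2/(4*h**(3/2)))
x + J((-5)**2)*16 = 2 + ((3 + (-5)**2)**2/(4*((-5)**2)**(3/2)))*16 = 2 + ((3 + 25)**2/(4*25**(3/2)))*16 = 2 + ((1/4)*(1/125)*28**2)*16 = 2 + ((1/4)*(1/125)*784)*16 = 2 + (196/125)*16 = 2 + 3136/125 = 3386/125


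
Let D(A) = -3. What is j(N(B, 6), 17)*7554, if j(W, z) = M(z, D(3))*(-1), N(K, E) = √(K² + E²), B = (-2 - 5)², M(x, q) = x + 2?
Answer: -143526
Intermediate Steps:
M(x, q) = 2 + x
B = 49 (B = (-7)² = 49)
N(K, E) = √(E² + K²)
j(W, z) = -2 - z (j(W, z) = (2 + z)*(-1) = -2 - z)
j(N(B, 6), 17)*7554 = (-2 - 1*17)*7554 = (-2 - 17)*7554 = -19*7554 = -143526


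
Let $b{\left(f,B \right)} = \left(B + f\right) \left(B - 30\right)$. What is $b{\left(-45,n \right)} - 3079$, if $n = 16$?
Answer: $-2673$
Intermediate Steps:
$b{\left(f,B \right)} = \left(-30 + B\right) \left(B + f\right)$ ($b{\left(f,B \right)} = \left(B + f\right) \left(-30 + B\right) = \left(-30 + B\right) \left(B + f\right)$)
$b{\left(-45,n \right)} - 3079 = \left(16^{2} - 480 - -1350 + 16 \left(-45\right)\right) - 3079 = \left(256 - 480 + 1350 - 720\right) - 3079 = 406 - 3079 = -2673$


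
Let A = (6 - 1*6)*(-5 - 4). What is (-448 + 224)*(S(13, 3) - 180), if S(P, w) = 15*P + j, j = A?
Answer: -3360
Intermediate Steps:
A = 0 (A = (6 - 6)*(-9) = 0*(-9) = 0)
j = 0
S(P, w) = 15*P (S(P, w) = 15*P + 0 = 15*P)
(-448 + 224)*(S(13, 3) - 180) = (-448 + 224)*(15*13 - 180) = -224*(195 - 180) = -224*15 = -3360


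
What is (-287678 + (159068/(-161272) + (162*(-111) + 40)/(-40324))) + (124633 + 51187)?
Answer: -1196432359029/10695941 ≈ -1.1186e+5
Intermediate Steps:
(-287678 + (159068/(-161272) + (162*(-111) + 40)/(-40324))) + (124633 + 51187) = (-287678 + (159068*(-1/161272) + (-17982 + 40)*(-1/40324))) + 175820 = (-287678 + (-2093/2122 - 17942*(-1/40324))) + 175820 = (-287678 + (-2093/2122 + 8971/20162)) + 175820 = (-287678 - 5790651/10695941) + 175820 = -3076992705649/10695941 + 175820 = -1196432359029/10695941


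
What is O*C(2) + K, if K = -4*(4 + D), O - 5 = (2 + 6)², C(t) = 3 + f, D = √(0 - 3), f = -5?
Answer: -154 - 4*I*√3 ≈ -154.0 - 6.9282*I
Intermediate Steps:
D = I*√3 (D = √(-3) = I*√3 ≈ 1.732*I)
C(t) = -2 (C(t) = 3 - 5 = -2)
O = 69 (O = 5 + (2 + 6)² = 5 + 8² = 5 + 64 = 69)
K = -16 - 4*I*√3 (K = -4*(4 + I*√3) = -16 - 4*I*√3 ≈ -16.0 - 6.9282*I)
O*C(2) + K = 69*(-2) + (-16 - 4*I*√3) = -138 + (-16 - 4*I*√3) = -154 - 4*I*√3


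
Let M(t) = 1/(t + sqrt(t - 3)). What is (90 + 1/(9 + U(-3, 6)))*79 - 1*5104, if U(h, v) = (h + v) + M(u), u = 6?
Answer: 9855140/4897 + 79*sqrt(3)/4897 ≈ 2012.5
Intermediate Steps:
M(t) = 1/(t + sqrt(-3 + t))
U(h, v) = h + v + 1/(6 + sqrt(3)) (U(h, v) = (h + v) + 1/(6 + sqrt(-3 + 6)) = (h + v) + 1/(6 + sqrt(3)) = h + v + 1/(6 + sqrt(3)))
(90 + 1/(9 + U(-3, 6)))*79 - 1*5104 = (90 + 1/(9 + (2/11 - 3 + 6 - sqrt(3)/33)))*79 - 1*5104 = (90 + 1/(9 + (35/11 - sqrt(3)/33)))*79 - 5104 = (90 + 1/(134/11 - sqrt(3)/33))*79 - 5104 = (7110 + 79/(134/11 - sqrt(3)/33)) - 5104 = 2006 + 79/(134/11 - sqrt(3)/33)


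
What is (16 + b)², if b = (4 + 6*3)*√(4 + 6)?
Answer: 5096 + 704*√10 ≈ 7322.2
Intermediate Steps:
b = 22*√10 (b = (4 + 18)*√10 = 22*√10 ≈ 69.570)
(16 + b)² = (16 + 22*√10)²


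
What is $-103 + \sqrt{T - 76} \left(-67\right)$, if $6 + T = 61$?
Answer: $-103 - 67 i \sqrt{21} \approx -103.0 - 307.03 i$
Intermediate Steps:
$T = 55$ ($T = -6 + 61 = 55$)
$-103 + \sqrt{T - 76} \left(-67\right) = -103 + \sqrt{55 - 76} \left(-67\right) = -103 + \sqrt{-21} \left(-67\right) = -103 + i \sqrt{21} \left(-67\right) = -103 - 67 i \sqrt{21}$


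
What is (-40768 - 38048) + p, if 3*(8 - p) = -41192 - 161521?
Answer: -11237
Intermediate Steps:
p = 67579 (p = 8 - (-41192 - 161521)/3 = 8 - 1/3*(-202713) = 8 + 67571 = 67579)
(-40768 - 38048) + p = (-40768 - 38048) + 67579 = -78816 + 67579 = -11237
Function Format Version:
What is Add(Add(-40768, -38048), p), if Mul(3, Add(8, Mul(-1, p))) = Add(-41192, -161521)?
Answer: -11237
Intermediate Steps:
p = 67579 (p = Add(8, Mul(Rational(-1, 3), Add(-41192, -161521))) = Add(8, Mul(Rational(-1, 3), -202713)) = Add(8, 67571) = 67579)
Add(Add(-40768, -38048), p) = Add(Add(-40768, -38048), 67579) = Add(-78816, 67579) = -11237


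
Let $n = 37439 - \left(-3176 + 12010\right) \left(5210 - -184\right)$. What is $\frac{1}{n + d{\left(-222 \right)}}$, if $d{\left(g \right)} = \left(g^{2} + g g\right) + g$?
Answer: $- \frac{1}{47514811} \approx -2.1046 \cdot 10^{-8}$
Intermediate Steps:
$d{\left(g \right)} = g + 2 g^{2}$ ($d{\left(g \right)} = \left(g^{2} + g^{2}\right) + g = 2 g^{2} + g = g + 2 g^{2}$)
$n = -47613157$ ($n = 37439 - 8834 \left(5210 + 184\right) = 37439 - 8834 \cdot 5394 = 37439 - 47650596 = -47613157$)
$\frac{1}{n + d{\left(-222 \right)}} = \frac{1}{-47613157 - 222 \left(1 + 2 \left(-222\right)\right)} = \frac{1}{-47613157 - 222 \left(1 - 444\right)} = \frac{1}{-47613157 - -98346} = \frac{1}{-47613157 + 98346} = \frac{1}{-47514811} = - \frac{1}{47514811}$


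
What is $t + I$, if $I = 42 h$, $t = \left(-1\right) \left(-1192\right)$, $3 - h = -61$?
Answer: $3880$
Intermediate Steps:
$h = 64$ ($h = 3 - -61 = 3 + 61 = 64$)
$t = 1192$
$I = 2688$ ($I = 42 \cdot 64 = 2688$)
$t + I = 1192 + 2688 = 3880$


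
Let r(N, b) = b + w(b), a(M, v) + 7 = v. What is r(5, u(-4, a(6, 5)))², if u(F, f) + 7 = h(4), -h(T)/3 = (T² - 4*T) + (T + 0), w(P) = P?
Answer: 1444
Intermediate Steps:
h(T) = -3*T² + 9*T (h(T) = -3*((T² - 4*T) + (T + 0)) = -3*((T² - 4*T) + T) = -3*(T² - 3*T) = -3*T² + 9*T)
a(M, v) = -7 + v
u(F, f) = -19 (u(F, f) = -7 + 3*4*(3 - 1*4) = -7 + 3*4*(3 - 4) = -7 + 3*4*(-1) = -7 - 12 = -19)
r(N, b) = 2*b (r(N, b) = b + b = 2*b)
r(5, u(-4, a(6, 5)))² = (2*(-19))² = (-38)² = 1444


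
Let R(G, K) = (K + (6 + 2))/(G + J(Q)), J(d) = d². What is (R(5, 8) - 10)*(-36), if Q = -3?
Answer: 2232/7 ≈ 318.86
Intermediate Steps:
R(G, K) = (8 + K)/(9 + G) (R(G, K) = (K + (6 + 2))/(G + (-3)²) = (K + 8)/(G + 9) = (8 + K)/(9 + G))
(R(5, 8) - 10)*(-36) = ((8 + 8)/(9 + 5) - 10)*(-36) = (16/14 - 10)*(-36) = ((1/14)*16 - 10)*(-36) = (8/7 - 10)*(-36) = -62/7*(-36) = 2232/7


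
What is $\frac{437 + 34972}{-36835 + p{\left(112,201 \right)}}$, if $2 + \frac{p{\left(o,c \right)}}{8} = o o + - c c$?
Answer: $- \frac{11803}{86569} \approx -0.13634$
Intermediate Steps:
$p{\left(o,c \right)} = -16 - 8 c^{2} + 8 o^{2}$ ($p{\left(o,c \right)} = -16 + 8 \left(o o + - c c\right) = -16 + 8 \left(o^{2} - c^{2}\right) = -16 - \left(- 8 o^{2} + 8 c^{2}\right) = -16 - 8 c^{2} + 8 o^{2}$)
$\frac{437 + 34972}{-36835 + p{\left(112,201 \right)}} = \frac{437 + 34972}{-36835 - \left(16 - 100352 + 323208\right)} = \frac{35409}{-36835 - 222872} = \frac{35409}{-259707} = 35409 \left(- \frac{1}{259707}\right) = - \frac{11803}{86569}$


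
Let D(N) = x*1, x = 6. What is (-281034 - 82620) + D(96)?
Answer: -363648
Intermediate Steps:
D(N) = 6 (D(N) = 6*1 = 6)
(-281034 - 82620) + D(96) = (-281034 - 82620) + 6 = -363654 + 6 = -363648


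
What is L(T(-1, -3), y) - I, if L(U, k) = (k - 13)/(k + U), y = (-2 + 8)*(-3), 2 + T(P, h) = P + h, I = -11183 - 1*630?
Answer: 283543/24 ≈ 11814.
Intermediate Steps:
I = -11813 (I = -11183 - 630 = -11813)
T(P, h) = -2 + P + h (T(P, h) = -2 + (P + h) = -2 + P + h)
y = -18 (y = 6*(-3) = -18)
L(U, k) = (-13 + k)/(U + k)
L(T(-1, -3), y) - I = (-13 - 18)/((-2 - 1 - 3) - 18) - 1*(-11813) = -31/(-6 - 18) + 11813 = -31/(-24) + 11813 = -1/24*(-31) + 11813 = 31/24 + 11813 = 283543/24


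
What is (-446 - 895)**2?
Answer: 1798281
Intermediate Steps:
(-446 - 895)**2 = (-1341)**2 = 1798281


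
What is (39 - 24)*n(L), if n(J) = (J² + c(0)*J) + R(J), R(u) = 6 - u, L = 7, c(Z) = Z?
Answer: 720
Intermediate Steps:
n(J) = 6 + J² - J (n(J) = (J² + 0*J) + (6 - J) = (J² + 0) + (6 - J) = J² + (6 - J) = 6 + J² - J)
(39 - 24)*n(L) = (39 - 24)*(6 + 7² - 1*7) = 15*(6 + 49 - 7) = 15*48 = 720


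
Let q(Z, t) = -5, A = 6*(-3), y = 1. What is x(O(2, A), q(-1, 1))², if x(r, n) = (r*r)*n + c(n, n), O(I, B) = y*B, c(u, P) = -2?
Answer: 2630884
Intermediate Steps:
A = -18
O(I, B) = B (O(I, B) = 1*B = B)
x(r, n) = -2 + n*r² (x(r, n) = (r*r)*n - 2 = r²*n - 2 = n*r² - 2 = -2 + n*r²)
x(O(2, A), q(-1, 1))² = (-2 - 5*(-18)²)² = (-2 - 5*324)² = (-2 - 1620)² = (-1622)² = 2630884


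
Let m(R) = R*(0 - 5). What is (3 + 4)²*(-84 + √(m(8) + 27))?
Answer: -4116 + 49*I*√13 ≈ -4116.0 + 176.67*I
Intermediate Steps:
m(R) = -5*R (m(R) = R*(-5) = -5*R)
(3 + 4)²*(-84 + √(m(8) + 27)) = (3 + 4)²*(-84 + √(-5*8 + 27)) = 7²*(-84 + √(-40 + 27)) = 49*(-84 + √(-13)) = 49*(-84 + I*√13) = -4116 + 49*I*√13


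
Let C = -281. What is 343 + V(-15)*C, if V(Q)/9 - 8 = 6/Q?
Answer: -94387/5 ≈ -18877.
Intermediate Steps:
V(Q) = 72 + 54/Q (V(Q) = 72 + 9*(6/Q) = 72 + 54/Q)
343 + V(-15)*C = 343 + (72 + 54/(-15))*(-281) = 343 + (72 + 54*(-1/15))*(-281) = 343 + (72 - 18/5)*(-281) = 343 + (342/5)*(-281) = 343 - 96102/5 = -94387/5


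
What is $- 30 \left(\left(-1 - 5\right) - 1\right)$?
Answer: $210$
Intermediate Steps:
$- 30 \left(\left(-1 - 5\right) - 1\right) = - 30 \left(-6 - 1\right) = \left(-30\right) \left(-7\right) = 210$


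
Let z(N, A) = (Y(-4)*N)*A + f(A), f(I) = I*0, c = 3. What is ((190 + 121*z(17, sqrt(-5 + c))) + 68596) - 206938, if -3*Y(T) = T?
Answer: -138152 + 8228*I*sqrt(2)/3 ≈ -1.3815e+5 + 3878.7*I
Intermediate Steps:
Y(T) = -T/3
f(I) = 0
z(N, A) = 4*A*N/3 (z(N, A) = ((-1/3*(-4))*N)*A + 0 = (4*N/3)*A + 0 = 4*A*N/3 + 0 = 4*A*N/3)
((190 + 121*z(17, sqrt(-5 + c))) + 68596) - 206938 = ((190 + 121*((4/3)*sqrt(-5 + 3)*17)) + 68596) - 206938 = ((190 + 121*((4/3)*sqrt(-2)*17)) + 68596) - 206938 = ((190 + 121*((4/3)*(I*sqrt(2))*17)) + 68596) - 206938 = ((190 + 121*(68*I*sqrt(2)/3)) + 68596) - 206938 = ((190 + 8228*I*sqrt(2)/3) + 68596) - 206938 = (68786 + 8228*I*sqrt(2)/3) - 206938 = -138152 + 8228*I*sqrt(2)/3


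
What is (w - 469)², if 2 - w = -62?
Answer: 164025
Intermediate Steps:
w = 64 (w = 2 - 1*(-62) = 2 + 62 = 64)
(w - 469)² = (64 - 469)² = (-405)² = 164025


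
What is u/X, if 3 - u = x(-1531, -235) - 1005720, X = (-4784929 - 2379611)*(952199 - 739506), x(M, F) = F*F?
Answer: -475249/761923753110 ≈ -6.2375e-7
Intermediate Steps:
x(M, F) = F²
X = -1523847506220 (X = -7164540*212693 = -1523847506220)
u = 950498 (u = 3 - ((-235)² - 1005720) = 3 - (55225 - 1005720) = 3 - 1*(-950495) = 3 + 950495 = 950498)
u/X = 950498/(-1523847506220) = 950498*(-1/1523847506220) = -475249/761923753110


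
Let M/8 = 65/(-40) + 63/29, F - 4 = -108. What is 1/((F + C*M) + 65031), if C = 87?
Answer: 1/65308 ≈ 1.5312e-5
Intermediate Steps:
F = -104 (F = 4 - 108 = -104)
M = 127/29 (M = 8*(65/(-40) + 63/29) = 8*(65*(-1/40) + 63*(1/29)) = 8*(-13/8 + 63/29) = 8*(127/232) = 127/29 ≈ 4.3793)
1/((F + C*M) + 65031) = 1/((-104 + 87*(127/29)) + 65031) = 1/((-104 + 381) + 65031) = 1/(277 + 65031) = 1/65308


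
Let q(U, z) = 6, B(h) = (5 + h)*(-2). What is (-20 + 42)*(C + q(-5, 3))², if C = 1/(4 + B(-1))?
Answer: 5819/8 ≈ 727.38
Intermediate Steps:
B(h) = -10 - 2*h
C = -¼ (C = 1/(4 + (-10 - 2*(-1))) = 1/(4 + (-10 + 2)) = 1/(4 - 8) = 1/(-4) = -¼ ≈ -0.25000)
(-20 + 42)*(C + q(-5, 3))² = (-20 + 42)*(-¼ + 6)² = 22*(23/4)² = 22*(529/16) = 5819/8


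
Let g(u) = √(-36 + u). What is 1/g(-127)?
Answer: -I*√163/163 ≈ -0.078326*I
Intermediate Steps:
1/g(-127) = 1/(√(-36 - 127)) = 1/(√(-163)) = 1/(I*√163) = -I*√163/163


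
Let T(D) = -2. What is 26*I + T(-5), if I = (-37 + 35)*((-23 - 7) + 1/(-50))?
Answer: 38976/25 ≈ 1559.0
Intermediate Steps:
I = 1501/25 (I = -2*(-30 - 1/50) = -2*(-1501/50) = 1501/25 ≈ 60.040)
26*I + T(-5) = 26*(1501/25) - 2 = 39026/25 - 2 = 38976/25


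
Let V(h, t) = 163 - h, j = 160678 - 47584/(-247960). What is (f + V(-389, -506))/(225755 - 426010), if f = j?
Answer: -4997329798/6206903725 ≈ -0.80512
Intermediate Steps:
j = 4980220558/30995 (j = 160678 - 47584*(-1/247960) = 160678 + 5948/30995 = 4980220558/30995 ≈ 1.6068e+5)
f = 4980220558/30995 ≈ 1.6068e+5
(f + V(-389, -506))/(225755 - 426010) = (4980220558/30995 + (163 - 1*(-389)))/(225755 - 426010) = (4980220558/30995 + (163 + 389))/(-200255) = (4980220558/30995 + 552)*(-1/200255) = (4997329798/30995)*(-1/200255) = -4997329798/6206903725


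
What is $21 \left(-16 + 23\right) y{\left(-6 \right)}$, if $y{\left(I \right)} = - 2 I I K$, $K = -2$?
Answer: $21168$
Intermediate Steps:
$y{\left(I \right)} = 4 I^{2}$ ($y{\left(I \right)} = - 2 I I \left(-2\right) = - 2 I \left(- 2 I\right) = 4 I^{2}$)
$21 \left(-16 + 23\right) y{\left(-6 \right)} = 21 \left(-16 + 23\right) 4 \left(-6\right)^{2} = 21 \cdot 7 \cdot 4 \cdot 36 = 147 \cdot 144 = 21168$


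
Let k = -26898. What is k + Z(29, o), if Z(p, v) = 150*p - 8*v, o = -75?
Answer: -21948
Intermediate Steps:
Z(p, v) = -8*v + 150*p
k + Z(29, o) = -26898 + (-8*(-75) + 150*29) = -26898 + (600 + 4350) = -26898 + 4950 = -21948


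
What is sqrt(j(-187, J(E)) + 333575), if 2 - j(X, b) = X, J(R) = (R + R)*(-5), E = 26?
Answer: 2*sqrt(83441) ≈ 577.72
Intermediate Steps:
J(R) = -10*R (J(R) = (2*R)*(-5) = -10*R)
j(X, b) = 2 - X
sqrt(j(-187, J(E)) + 333575) = sqrt((2 - 1*(-187)) + 333575) = sqrt((2 + 187) + 333575) = sqrt(189 + 333575) = sqrt(333764) = 2*sqrt(83441)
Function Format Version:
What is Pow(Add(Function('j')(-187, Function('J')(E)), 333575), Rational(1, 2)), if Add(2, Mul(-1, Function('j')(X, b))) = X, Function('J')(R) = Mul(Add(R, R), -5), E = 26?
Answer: Mul(2, Pow(83441, Rational(1, 2))) ≈ 577.72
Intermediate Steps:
Function('J')(R) = Mul(-10, R) (Function('J')(R) = Mul(Mul(2, R), -5) = Mul(-10, R))
Function('j')(X, b) = Add(2, Mul(-1, X))
Pow(Add(Function('j')(-187, Function('J')(E)), 333575), Rational(1, 2)) = Pow(Add(Add(2, Mul(-1, -187)), 333575), Rational(1, 2)) = Pow(Add(Add(2, 187), 333575), Rational(1, 2)) = Pow(Add(189, 333575), Rational(1, 2)) = Pow(333764, Rational(1, 2)) = Mul(2, Pow(83441, Rational(1, 2)))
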